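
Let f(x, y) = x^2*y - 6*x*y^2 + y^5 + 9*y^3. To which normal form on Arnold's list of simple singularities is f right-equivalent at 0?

The Hessian of f at 0 has rank 0. Corank 2; j^3 = y*(x - 3*y)^2 has shape L^2 M (L != M), so D-series; mu = 6 gives D_6.

D_6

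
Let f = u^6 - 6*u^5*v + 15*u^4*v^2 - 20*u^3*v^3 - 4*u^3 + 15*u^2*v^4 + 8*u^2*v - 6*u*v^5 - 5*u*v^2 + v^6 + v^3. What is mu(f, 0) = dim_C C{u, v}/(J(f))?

7

The Hessian of f at 0 is [[0, 0], [0, 0]] with rank 0, so corank 2. A Groebner basis of the Jacobian ideal J(f) in C{u,v} is {32*u*v/3 + v^5 - 16*v^2/3, u*v^2 - v^3/2, u^2 - 3*u*v/2 + v^2/2}; counting standard monomials gives mu = 7. Corank 2; j^3 = -(u - v)*(2*u - v)^2 has shape L^2 M (L != M), so D-series; mu = 7 gives D_7.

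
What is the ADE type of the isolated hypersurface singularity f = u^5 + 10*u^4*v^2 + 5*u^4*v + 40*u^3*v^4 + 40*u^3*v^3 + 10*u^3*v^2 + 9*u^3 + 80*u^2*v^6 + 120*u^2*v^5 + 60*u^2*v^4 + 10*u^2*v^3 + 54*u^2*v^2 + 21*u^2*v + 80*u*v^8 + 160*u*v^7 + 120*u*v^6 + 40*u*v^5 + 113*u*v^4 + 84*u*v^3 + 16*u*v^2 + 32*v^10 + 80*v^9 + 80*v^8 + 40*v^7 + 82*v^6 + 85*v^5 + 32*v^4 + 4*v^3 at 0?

The Hessian of f at 0 is [[0, 0], [0, 0]] with rank 0, so corank 2. A Groebner basis of the Jacobian ideal J(f) in C{u,v} is {u^3 + 17516*u^2/26199 + 58420*u*v/78597 + 15592*v^2/78597, u^2*v - 5842*u^2/8733 - 17546*u*v/26199 - 3908*v^2/26199, 1463*u^2/2911 + u*v^2 + 2941*u*v/8733 + 10*v^2/8733, -15*u^2/5822 + 2891*u*v/5822 + v^3 + 967*v^2/2911}; counting standard monomials gives mu = 6. Corank 2; j^3 = (u + v)*(3*u + 2*v)^2 has shape L^2 M (L != M), so D-series; mu = 6 gives D_6.

D_{6}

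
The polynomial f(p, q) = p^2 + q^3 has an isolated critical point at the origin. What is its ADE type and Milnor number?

Type A2, Milnor number mu = 2.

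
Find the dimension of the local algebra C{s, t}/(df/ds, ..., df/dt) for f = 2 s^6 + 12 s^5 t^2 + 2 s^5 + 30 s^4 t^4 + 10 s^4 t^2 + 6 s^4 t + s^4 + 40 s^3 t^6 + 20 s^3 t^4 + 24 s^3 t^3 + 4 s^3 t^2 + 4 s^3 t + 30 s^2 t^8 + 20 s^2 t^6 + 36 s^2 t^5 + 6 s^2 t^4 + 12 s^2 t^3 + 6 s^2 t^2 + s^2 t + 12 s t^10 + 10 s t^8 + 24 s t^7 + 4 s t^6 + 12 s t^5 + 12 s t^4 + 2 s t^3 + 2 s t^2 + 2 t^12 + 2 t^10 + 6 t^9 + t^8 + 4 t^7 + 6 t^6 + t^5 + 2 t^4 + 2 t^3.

4

The Hessian of f at 0 is [[0, 0], [0, 0]] with rank 0, so corank 2. A Groebner basis of the Jacobian ideal J(f) in C{s,t} is {t^3, s^2 + 2*t^2, s*t + t^2}; counting standard monomials gives mu = 4. Corank 2; j^3 = t*(s^2 + 2*s*t + 2*t^2) splits into three distinct lines over C (the quadratic factor has nonzero discriminant), so D_4.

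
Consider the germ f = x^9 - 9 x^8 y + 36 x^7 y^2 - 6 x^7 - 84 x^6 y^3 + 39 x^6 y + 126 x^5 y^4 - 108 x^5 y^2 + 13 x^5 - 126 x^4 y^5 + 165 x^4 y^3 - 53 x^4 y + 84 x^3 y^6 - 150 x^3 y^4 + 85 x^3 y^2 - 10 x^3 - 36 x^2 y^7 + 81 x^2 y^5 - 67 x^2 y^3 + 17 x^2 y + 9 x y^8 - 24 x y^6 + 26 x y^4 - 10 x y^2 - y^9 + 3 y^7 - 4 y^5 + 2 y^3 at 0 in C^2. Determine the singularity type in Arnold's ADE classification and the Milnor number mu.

Type D_4, Milnor number mu = 4.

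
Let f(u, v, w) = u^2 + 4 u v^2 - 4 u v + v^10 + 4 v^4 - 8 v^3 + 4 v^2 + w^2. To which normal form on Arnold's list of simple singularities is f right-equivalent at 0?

A_{9}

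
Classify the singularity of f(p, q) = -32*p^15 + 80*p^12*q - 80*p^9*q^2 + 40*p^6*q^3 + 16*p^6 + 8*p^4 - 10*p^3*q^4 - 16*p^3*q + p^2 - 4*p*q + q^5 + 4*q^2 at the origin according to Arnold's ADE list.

The Hessian of f at 0 has rank 1. Corank 1: A-series; mu = 4 gives A_4.

A_4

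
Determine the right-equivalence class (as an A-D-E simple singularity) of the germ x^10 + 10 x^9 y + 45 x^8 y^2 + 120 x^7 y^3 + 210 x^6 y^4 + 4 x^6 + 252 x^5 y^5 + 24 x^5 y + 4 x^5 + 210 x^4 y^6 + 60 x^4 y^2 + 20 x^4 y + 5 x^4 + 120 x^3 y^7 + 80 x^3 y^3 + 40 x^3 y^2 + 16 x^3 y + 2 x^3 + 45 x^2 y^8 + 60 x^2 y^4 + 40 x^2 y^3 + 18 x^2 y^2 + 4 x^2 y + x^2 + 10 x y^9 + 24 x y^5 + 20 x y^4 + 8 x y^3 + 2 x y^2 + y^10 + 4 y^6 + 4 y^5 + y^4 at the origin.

The Hessian of f at 0 is [[2, 0], [0, 0]] with rank 1, so corank 1. A Groebner basis of the Jacobian ideal J(f) in C{x,y} is {x^2*y^2 - 229*x^2*y/48 - 9*x^2/8 - 14*x*y^2/3 - 21*x*y/16 - 17*x/24 - 21*y^3/16 - 17*y^2/24, 341*x^2*y/48 + 51*x^2/32 + x*y^3 + 19*x*y^2/3 + 29*x*y/16 + 91*x/96 + 29*y^3/16 + 91*y^2/96, -425*x^2*y/48 - 17*x^2/8 - 19*x*y^2/3 - 25*x*y/16 - 25*x/24 + y^4 - 25*y^3/16 - 25*y^2/24, x^3 + 3*x^2*y + x^2/2 + 3*x*y^2 + x*y + x/2 + y^3 + y^2/2}; counting standard monomials gives mu = 9. Corank 1: A-series; mu = 9 gives A_9.

A9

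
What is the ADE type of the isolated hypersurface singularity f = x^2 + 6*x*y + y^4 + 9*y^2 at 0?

The Hessian of f at 0 is [[2, 6], [6, 18]] with rank 1, so corank 1. A Groebner basis of the Jacobian ideal J(f) in C{x,y} is {y^3, x + 3*y}; counting standard monomials gives mu = 3. Corank 1: A-series; mu = 3 gives A_3.

A_{3}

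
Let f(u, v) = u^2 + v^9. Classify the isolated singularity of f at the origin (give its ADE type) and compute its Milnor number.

The Hessian of f at 0 has rank 1. Corank 1: A-series; mu = 8 gives A_8.

Type A8, Milnor number mu = 8.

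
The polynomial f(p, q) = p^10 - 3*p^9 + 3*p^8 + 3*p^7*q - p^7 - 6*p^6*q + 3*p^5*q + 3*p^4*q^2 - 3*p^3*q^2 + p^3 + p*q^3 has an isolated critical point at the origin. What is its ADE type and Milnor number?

Type E_{7}, Milnor number mu = 7.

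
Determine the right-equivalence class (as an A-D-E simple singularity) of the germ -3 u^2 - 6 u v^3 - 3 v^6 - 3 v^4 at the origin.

A3

The Hessian of f at 0 has rank 1. Corank 1: A-series; mu = 3 gives A_3.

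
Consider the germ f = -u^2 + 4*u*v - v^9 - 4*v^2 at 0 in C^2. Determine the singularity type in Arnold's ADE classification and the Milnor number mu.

The Hessian of f at 0 has rank 1. Corank 1: A-series; mu = 8 gives A_8.

Type A8, Milnor number mu = 8.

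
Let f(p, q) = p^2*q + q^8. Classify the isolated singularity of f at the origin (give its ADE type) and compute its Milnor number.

Type D_{9}, Milnor number mu = 9.

The Hessian of f at 0 has rank 0. Corank 2; j^3 = p^2*q has shape L^2 M (L != M), so D-series; mu = 9 gives D_9.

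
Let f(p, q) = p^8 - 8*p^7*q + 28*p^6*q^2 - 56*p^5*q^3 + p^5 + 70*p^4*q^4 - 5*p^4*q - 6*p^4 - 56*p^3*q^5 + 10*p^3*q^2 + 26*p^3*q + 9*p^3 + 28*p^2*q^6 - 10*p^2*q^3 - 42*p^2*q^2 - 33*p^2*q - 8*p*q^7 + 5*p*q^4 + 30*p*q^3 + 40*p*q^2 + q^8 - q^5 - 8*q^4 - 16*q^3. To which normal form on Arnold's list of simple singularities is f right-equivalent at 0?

D_{9}

The Hessian of f at 0 has rank 0. Corank 2; j^3 = (p - q)*(3*p - 4*q)^2 has shape L^2 M (L != M), so D-series; mu = 9 gives D_9.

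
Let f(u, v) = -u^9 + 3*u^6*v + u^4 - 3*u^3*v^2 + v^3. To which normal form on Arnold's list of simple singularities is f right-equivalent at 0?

E6

The Hessian of f at 0 has rank 0. Corank 2; j^3 = v^3 is a perfect cube, so E-series; the 4-jet and mu = 6 give E_6.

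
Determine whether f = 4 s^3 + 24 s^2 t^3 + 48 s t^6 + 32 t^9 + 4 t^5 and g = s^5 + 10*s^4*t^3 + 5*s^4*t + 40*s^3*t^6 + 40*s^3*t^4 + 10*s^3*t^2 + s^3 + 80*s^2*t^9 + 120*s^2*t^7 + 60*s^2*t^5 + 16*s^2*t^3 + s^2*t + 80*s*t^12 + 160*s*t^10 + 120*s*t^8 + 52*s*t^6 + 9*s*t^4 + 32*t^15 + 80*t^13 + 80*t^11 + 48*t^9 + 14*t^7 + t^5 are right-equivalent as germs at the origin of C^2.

No.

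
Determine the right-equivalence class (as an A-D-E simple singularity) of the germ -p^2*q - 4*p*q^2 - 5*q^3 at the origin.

D_4

The Hessian of f at 0 has rank 0. Corank 2; j^3 = -q*(p^2 + 4*p*q + 5*q^2) splits into three distinct lines over C (the quadratic factor has nonzero discriminant), so D_4.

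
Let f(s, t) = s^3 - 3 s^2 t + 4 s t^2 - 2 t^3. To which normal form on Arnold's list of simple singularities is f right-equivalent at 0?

D_4

The Hessian of f at 0 has rank 0. Corank 2; j^3 = (s - t)*(s^2 - 2*s*t + 2*t^2) splits into three distinct lines over C (the quadratic factor has nonzero discriminant), so D_4.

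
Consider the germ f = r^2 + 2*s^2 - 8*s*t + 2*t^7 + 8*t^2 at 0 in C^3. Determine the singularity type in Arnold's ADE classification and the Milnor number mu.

The Hessian of f at 0 has rank 2. Corank 1: A-series; mu = 6 gives A_6.

Type A6, Milnor number mu = 6.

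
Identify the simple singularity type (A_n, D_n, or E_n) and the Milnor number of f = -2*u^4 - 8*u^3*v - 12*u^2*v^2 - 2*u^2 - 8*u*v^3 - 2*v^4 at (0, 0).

Type A_3, Milnor number mu = 3.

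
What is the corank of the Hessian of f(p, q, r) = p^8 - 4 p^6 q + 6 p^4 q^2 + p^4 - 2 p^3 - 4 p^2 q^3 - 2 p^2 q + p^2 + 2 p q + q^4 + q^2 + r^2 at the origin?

1

The Hessian at 0 is [[2, 2, 0], [2, 2, 0], [0, 0, 2]] of rank 2; hence corank 1.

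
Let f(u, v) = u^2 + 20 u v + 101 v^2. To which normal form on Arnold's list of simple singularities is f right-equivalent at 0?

A_1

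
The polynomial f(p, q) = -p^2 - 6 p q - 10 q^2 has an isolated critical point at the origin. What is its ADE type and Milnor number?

The Hessian of f at 0 has rank 2. Corank 0: nondegenerate Morse point, so A_1.

Type A1, Milnor number mu = 1.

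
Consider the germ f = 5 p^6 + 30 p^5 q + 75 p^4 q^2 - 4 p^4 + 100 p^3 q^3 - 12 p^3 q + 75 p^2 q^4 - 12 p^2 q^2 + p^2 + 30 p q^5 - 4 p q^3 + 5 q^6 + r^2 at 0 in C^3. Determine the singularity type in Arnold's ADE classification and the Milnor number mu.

Type A_5, Milnor number mu = 5.

The Hessian of f at 0 has rank 2. Corank 1: A-series; mu = 5 gives A_5.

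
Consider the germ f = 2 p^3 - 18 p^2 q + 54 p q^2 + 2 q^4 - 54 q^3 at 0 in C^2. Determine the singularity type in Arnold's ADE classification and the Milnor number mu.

Type E_{6}, Milnor number mu = 6.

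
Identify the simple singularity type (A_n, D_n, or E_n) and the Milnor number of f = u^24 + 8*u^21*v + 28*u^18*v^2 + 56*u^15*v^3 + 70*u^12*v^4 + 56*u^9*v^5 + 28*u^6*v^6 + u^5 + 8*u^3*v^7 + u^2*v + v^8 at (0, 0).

The Hessian of f at 0 has rank 0. Corank 2; j^3 = u^2*v has shape L^2 M (L != M), so D-series; mu = 9 gives D_9.

Type D9, Milnor number mu = 9.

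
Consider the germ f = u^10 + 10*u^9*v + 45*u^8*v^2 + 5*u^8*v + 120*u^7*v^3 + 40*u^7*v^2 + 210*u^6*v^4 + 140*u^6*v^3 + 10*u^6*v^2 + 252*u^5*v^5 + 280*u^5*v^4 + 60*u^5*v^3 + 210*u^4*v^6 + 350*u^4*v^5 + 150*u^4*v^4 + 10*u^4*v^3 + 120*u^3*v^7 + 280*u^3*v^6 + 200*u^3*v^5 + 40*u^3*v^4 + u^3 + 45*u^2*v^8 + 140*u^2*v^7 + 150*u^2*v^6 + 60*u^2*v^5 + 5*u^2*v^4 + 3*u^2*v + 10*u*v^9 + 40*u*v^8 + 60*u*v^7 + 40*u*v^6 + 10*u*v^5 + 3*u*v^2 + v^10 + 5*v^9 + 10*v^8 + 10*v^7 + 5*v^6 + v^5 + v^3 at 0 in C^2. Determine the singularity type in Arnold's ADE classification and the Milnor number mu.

The Hessian of f at 0 has rank 0. Corank 2; j^3 = (u + v)^3 is a perfect cube, so E-series; the 5-jet and mu = 8 give E_8.

Type E_8, Milnor number mu = 8.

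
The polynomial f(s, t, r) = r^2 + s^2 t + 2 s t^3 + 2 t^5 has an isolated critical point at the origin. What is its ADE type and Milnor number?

Type D_{6}, Milnor number mu = 6.

The Hessian of f at 0 is [[0, 0, 0], [0, 0, 0], [0, 0, 2]] with rank 1, so corank 2. A Groebner basis of the Jacobian ideal J(f) in C{s,t,r} is {s^3, s^2*t, -s^2/4 + s*t^2, s*t + t^3, r}; counting standard monomials gives mu = 6. Corank 2; j^3 = s^2*t has shape L^2 M (L != M), so D-series; mu = 6 gives D_6.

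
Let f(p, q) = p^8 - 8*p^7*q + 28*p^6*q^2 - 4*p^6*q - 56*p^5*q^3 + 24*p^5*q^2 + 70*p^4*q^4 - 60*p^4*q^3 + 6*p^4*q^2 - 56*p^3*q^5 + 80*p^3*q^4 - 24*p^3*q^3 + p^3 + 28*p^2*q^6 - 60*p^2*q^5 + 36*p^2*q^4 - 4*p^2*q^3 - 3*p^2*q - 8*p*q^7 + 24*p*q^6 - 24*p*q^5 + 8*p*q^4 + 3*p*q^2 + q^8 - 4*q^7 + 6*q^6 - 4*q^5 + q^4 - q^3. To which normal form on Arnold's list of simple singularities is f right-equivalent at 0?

E6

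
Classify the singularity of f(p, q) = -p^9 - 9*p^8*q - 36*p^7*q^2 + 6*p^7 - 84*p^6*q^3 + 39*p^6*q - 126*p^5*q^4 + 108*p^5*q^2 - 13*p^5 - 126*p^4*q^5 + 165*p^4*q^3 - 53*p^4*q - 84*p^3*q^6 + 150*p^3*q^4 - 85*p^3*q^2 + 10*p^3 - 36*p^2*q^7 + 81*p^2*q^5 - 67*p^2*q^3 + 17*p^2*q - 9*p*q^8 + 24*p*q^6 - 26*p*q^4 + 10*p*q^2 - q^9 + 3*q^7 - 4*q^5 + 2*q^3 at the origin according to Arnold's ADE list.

The Hessian of f at 0 has rank 0. Corank 2; j^3 = (2*p + q)*(5*p^2 + 6*p*q + 2*q^2) splits into three distinct lines over C (the quadratic factor has nonzero discriminant), so D_4.

D4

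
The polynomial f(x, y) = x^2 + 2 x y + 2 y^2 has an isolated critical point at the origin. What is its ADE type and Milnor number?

The Hessian of f at 0 is [[2, 2], [2, 4]] with rank 2, so corank 0. A Groebner basis of the Jacobian ideal J(f) in C{x,y} is {x, y}; counting standard monomials gives mu = 1. Corank 0: nondegenerate Morse point, so A_1.

Type A_1, Milnor number mu = 1.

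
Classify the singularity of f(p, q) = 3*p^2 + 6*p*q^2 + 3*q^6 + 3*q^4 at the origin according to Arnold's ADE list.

The Hessian of f at 0 is [[6, 0], [0, 0]] with rank 1, so corank 1. A Groebner basis of the Jacobian ideal J(f) in C{p,q} is {p^3, p^2*q, p + q^2}; counting standard monomials gives mu = 5. Corank 1: A-series; mu = 5 gives A_5.

A5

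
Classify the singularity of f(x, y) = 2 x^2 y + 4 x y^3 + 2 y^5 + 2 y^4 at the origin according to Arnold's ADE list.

The Hessian of f at 0 has rank 0. Corank 2; j^3 = 2*x^2*y has shape L^2 M (L != M), so D-series; mu = 5 gives D_5.

D5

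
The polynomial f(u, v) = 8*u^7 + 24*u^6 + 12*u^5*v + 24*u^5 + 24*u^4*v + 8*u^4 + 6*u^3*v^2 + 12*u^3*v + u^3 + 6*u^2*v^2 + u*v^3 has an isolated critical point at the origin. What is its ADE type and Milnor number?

The Hessian of f at 0 has rank 0. Corank 2; j^3 = u^3 is a perfect cube, so E-series; the 4-jet and mu = 7 give E_7.

Type E_{7}, Milnor number mu = 7.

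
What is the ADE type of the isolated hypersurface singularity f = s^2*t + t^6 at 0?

D_7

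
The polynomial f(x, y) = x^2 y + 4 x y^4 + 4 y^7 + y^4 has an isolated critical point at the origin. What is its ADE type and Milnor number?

Type D_5, Milnor number mu = 5.

The Hessian of f at 0 is [[0, 0], [0, 0]] with rank 0, so corank 2. A Groebner basis of the Jacobian ideal J(f) in C{x,y} is {x^3, x^2/4 + y^3, x*y}; counting standard monomials gives mu = 5. Corank 2; j^3 = x^2*y has shape L^2 M (L != M), so D-series; mu = 5 gives D_5.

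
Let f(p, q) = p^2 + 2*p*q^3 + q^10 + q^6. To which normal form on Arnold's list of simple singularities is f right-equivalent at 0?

The Hessian of f at 0 has rank 1. Corank 1: A-series; mu = 9 gives A_9.

A_{9}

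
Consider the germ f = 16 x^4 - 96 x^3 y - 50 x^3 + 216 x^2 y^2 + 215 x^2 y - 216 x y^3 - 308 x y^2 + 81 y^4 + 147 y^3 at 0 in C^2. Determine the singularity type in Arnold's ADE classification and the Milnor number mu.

The Hessian of f at 0 is [[0, 0], [0, 0]] with rank 0, so corank 2. A Groebner basis of the Jacobian ideal J(f) in C{x,y} is {x*y^2 + 875*x*y/8 - 1225*y^2/8, 625*x*y/8 + y^3 - 875*y^2/8, x^2 - 29*x*y/10 + 21*y^2/10}; counting standard monomials gives mu = 5. Corank 2; j^3 = -(2*x - 3*y)*(5*x - 7*y)^2 has shape L^2 M (L != M), so D-series; mu = 5 gives D_5.

Type D5, Milnor number mu = 5.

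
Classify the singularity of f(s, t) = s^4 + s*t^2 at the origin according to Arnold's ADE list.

D_5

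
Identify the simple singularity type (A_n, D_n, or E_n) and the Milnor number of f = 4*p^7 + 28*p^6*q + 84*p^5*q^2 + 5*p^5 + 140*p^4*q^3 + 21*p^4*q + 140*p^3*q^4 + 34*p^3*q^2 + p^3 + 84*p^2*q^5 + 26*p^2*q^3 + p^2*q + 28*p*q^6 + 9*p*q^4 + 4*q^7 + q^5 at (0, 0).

Type D6, Milnor number mu = 6.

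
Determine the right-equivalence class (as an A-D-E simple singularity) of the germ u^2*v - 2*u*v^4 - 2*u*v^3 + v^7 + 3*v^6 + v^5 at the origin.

The Hessian of f at 0 is [[0, 0], [0, 0]] with rank 0, so corank 2. A Groebner basis of the Jacobian ideal J(f) in C{u,v} is {-u*v + v^4 + v^3, u^3, u^2*v + u^2/4 - u*v/4 + v^3/4, u^2/4 + u*v^2 - 5*u*v/4 + 5*v^3/4}; counting standard monomials gives mu = 7. Corank 2; j^3 = u^2*v has shape L^2 M (L != M), so D-series; mu = 7 gives D_7.

D7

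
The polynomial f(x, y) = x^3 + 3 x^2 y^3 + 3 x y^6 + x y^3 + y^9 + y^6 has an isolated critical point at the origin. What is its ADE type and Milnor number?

The Hessian of f at 0 is [[0, 0], [0, 0]] with rank 0, so corank 2. A Groebner basis of the Jacobian ideal J(f) in C{x,y} is {x^3, x*y^2, 3*x^2 + y^3}; counting standard monomials gives mu = 7. Corank 2; j^3 = x^3 is a perfect cube, so E-series; the 4-jet and mu = 7 give E_7.

Type E_7, Milnor number mu = 7.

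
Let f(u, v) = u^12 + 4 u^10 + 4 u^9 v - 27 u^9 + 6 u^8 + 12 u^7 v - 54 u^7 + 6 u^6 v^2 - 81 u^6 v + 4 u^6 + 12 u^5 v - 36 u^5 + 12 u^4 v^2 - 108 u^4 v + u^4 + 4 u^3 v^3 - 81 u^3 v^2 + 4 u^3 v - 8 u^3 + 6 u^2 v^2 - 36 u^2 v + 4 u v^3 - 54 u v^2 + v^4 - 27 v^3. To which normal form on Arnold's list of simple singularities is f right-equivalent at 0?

E6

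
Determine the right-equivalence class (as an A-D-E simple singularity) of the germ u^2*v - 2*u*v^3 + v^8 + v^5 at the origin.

The Hessian of f at 0 has rank 0. Corank 2; j^3 = u^2*v has shape L^2 M (L != M), so D-series; mu = 9 gives D_9.

D_9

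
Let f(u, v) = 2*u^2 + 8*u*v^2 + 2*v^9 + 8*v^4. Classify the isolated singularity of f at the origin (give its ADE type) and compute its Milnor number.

Type A_8, Milnor number mu = 8.

The Hessian of f at 0 is [[4, 0], [0, 0]] with rank 1, so corank 1. A Groebner basis of the Jacobian ideal J(f) in C{u,v} is {u^4, u/2 + v^2}; counting standard monomials gives mu = 8. Corank 1: A-series; mu = 8 gives A_8.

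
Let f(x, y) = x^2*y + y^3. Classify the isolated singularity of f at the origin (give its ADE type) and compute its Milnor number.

Type D_{4}, Milnor number mu = 4.

The Hessian of f at 0 is [[0, 0], [0, 0]] with rank 0, so corank 2. A Groebner basis of the Jacobian ideal J(f) in C{x,y} is {y^3, x^2 + 3*y^2, x*y}; counting standard monomials gives mu = 4. Corank 2; j^3 = y*(x^2 + y^2) splits into three distinct lines over C (the quadratic factor has nonzero discriminant), so D_4.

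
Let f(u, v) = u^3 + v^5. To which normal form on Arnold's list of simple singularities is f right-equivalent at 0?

E8

The Hessian of f at 0 is [[0, 0], [0, 0]] with rank 0, so corank 2. A Groebner basis of the Jacobian ideal J(f) in C{u,v} is {v^4, u^2}; counting standard monomials gives mu = 8. Corank 2; j^3 = u^3 is a perfect cube, so E-series; the 5-jet and mu = 8 give E_8.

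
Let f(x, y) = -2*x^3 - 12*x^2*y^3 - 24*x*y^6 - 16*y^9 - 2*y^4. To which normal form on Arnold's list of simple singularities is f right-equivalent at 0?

E_6

The Hessian of f at 0 has rank 0. Corank 2; j^3 = -2*x^3 is a perfect cube, so E-series; the 4-jet and mu = 6 give E_6.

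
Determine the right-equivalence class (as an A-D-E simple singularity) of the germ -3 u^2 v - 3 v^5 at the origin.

The Hessian of f at 0 has rank 0. Corank 2; j^3 = -3*u^2*v has shape L^2 M (L != M), so D-series; mu = 6 gives D_6.

D_{6}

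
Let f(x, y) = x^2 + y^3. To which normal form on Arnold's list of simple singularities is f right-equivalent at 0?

A_2

The Hessian of f at 0 is [[2, 0], [0, 0]] with rank 1, so corank 1. A Groebner basis of the Jacobian ideal J(f) in C{x,y} is {y^2, x}; counting standard monomials gives mu = 2. Corank 1: A-series; mu = 2 gives A_2.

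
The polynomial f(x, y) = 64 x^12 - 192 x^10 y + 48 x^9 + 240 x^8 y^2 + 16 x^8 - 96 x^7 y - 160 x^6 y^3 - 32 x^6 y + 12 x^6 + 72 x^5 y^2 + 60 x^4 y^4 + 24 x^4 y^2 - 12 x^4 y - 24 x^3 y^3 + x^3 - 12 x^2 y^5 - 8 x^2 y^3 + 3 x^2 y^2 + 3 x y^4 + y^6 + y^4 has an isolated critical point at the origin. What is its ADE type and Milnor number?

Type E6, Milnor number mu = 6.

The Hessian of f at 0 is [[0, 0], [0, 0]] with rank 0, so corank 2. A Groebner basis of the Jacobian ideal J(f) in C{x,y} is {x^3, x^2*y, x^2/2 + x*y^2, y^3}; counting standard monomials gives mu = 6. Corank 2; j^3 = x^3 is a perfect cube, so E-series; the 4-jet and mu = 6 give E_6.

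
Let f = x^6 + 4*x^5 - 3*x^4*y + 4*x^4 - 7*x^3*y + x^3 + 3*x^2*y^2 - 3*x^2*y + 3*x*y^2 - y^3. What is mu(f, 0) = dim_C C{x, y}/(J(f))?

The Hessian of f at 0 has rank 0. Corank 2; j^3 = (x - y)^3 is a perfect cube, so E-series; the 4-jet and mu = 7 give E_7.

7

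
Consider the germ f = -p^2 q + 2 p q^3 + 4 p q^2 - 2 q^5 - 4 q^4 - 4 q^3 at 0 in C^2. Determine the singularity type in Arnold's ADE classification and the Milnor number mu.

The Hessian of f at 0 has rank 0. Corank 2; j^3 = -q*(p - 2*q)^2 has shape L^2 M (L != M), so D-series; mu = 6 gives D_6.

Type D_6, Milnor number mu = 6.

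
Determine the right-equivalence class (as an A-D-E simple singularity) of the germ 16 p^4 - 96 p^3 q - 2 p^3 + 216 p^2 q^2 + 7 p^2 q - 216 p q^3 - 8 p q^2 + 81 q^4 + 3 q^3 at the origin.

D_{5}

The Hessian of f at 0 has rank 0. Corank 2; j^3 = -(p - q)^2*(2*p - 3*q) has shape L^2 M (L != M), so D-series; mu = 5 gives D_5.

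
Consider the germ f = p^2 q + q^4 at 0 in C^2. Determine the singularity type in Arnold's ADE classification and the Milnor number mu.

Type D_5, Milnor number mu = 5.

The Hessian of f at 0 is [[0, 0], [0, 0]] with rank 0, so corank 2. A Groebner basis of the Jacobian ideal J(f) in C{p,q} is {p^3, p^2/4 + q^3, p*q}; counting standard monomials gives mu = 5. Corank 2; j^3 = p^2*q has shape L^2 M (L != M), so D-series; mu = 5 gives D_5.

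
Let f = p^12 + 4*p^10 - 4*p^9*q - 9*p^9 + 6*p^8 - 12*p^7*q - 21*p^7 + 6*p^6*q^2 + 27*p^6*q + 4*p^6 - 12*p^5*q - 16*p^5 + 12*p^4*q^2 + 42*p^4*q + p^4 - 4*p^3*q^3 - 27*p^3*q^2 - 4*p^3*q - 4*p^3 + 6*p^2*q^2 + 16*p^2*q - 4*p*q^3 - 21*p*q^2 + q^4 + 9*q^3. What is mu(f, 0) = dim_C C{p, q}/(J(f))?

The Hessian of f at 0 has rank 0. Corank 2; j^3 = -(p - q)*(2*p - 3*q)^2 has shape L^2 M (L != M), so D-series; mu = 5 gives D_5.

5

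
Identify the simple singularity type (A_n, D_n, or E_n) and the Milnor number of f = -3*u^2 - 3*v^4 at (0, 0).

Type A_3, Milnor number mu = 3.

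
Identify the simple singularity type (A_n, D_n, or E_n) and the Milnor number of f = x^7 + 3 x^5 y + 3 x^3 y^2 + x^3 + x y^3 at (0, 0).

Type E_7, Milnor number mu = 7.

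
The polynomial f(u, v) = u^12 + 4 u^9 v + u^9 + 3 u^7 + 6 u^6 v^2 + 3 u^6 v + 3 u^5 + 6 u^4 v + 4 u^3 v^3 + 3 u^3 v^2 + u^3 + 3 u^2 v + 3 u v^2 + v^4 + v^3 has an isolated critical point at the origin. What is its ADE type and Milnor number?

Type E6, Milnor number mu = 6.

The Hessian of f at 0 has rank 0. Corank 2; j^3 = (u + v)^3 is a perfect cube, so E-series; the 4-jet and mu = 6 give E_6.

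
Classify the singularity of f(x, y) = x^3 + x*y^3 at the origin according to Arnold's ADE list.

E_{7}

The Hessian of f at 0 has rank 0. Corank 2; j^3 = x^3 is a perfect cube, so E-series; the 4-jet and mu = 7 give E_7.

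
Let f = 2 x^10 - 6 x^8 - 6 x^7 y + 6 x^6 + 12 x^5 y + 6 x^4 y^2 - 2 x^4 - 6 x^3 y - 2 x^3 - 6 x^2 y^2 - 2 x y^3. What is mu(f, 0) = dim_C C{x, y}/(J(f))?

7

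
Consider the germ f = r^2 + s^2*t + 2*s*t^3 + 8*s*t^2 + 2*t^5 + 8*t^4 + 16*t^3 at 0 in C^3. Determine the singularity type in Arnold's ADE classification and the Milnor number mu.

Type D6, Milnor number mu = 6.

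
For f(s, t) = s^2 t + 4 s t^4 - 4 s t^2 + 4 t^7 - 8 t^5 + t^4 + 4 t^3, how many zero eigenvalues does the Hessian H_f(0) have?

2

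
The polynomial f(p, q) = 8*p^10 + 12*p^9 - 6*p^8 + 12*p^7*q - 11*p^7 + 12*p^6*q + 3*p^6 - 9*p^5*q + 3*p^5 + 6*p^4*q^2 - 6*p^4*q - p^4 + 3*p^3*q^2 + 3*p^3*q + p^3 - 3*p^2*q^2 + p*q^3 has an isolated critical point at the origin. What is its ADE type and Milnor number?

Type E_{7}, Milnor number mu = 7.

The Hessian of f at 0 has rank 0. Corank 2; j^3 = p^3 is a perfect cube, so E-series; the 4-jet and mu = 7 give E_7.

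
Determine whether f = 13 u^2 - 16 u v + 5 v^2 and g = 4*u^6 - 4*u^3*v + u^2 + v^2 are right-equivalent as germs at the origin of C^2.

The Hessian of f at 0 is [[26, -16], [-16, 10]] with rank 2, so corank 0. A Groebner basis of the Jacobian ideal J(f) in C{u,v} is {u, v}; counting standard monomials gives mu = 1. Corank 0: nondegenerate Morse point, so A_1. The Hessian of g at 0 is [[2, 0], [0, 2]] with rank 2, so corank 0. A Groebner basis of the Jacobian ideal J(g) in C{u,v} is {u, v}; counting standard monomials gives mu = 1. Corank 0: nondegenerate Morse point, so A_1. Both have type A_1, hence right-equivalent.

Yes.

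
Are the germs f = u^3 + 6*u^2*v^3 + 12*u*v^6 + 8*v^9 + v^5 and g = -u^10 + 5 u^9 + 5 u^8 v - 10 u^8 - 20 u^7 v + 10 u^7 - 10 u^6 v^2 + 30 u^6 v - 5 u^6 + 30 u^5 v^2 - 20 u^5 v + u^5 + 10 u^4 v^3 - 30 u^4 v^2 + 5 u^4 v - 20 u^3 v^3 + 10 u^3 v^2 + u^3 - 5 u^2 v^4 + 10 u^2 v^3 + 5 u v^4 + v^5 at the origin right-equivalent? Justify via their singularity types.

The Hessian of f at 0 has rank 0. Corank 2; j^3 = u^3 is a perfect cube, so E-series; the 5-jet and mu = 8 give E_8. The Hessian of g at 0 has rank 0. Corank 2; j^3 = u^3 is a perfect cube, so E-series; the 5-jet and mu = 8 give E_8. Both have type E_8, hence right-equivalent.

Yes.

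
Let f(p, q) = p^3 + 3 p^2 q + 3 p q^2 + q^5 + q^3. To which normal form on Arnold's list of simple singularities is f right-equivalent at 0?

E_{8}

The Hessian of f at 0 has rank 0. Corank 2; j^3 = (p + q)^3 is a perfect cube, so E-series; the 5-jet and mu = 8 give E_8.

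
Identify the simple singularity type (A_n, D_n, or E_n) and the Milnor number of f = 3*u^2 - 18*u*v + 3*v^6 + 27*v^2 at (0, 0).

The Hessian of f at 0 has rank 1. Corank 1: A-series; mu = 5 gives A_5.

Type A_{5}, Milnor number mu = 5.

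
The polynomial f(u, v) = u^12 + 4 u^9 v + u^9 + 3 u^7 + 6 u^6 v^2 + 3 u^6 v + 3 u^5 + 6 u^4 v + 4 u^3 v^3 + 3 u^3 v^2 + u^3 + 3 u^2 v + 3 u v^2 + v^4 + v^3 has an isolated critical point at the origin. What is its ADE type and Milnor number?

The Hessian of f at 0 is [[0, 0], [0, 0]] with rank 0, so corank 2. A Groebner basis of the Jacobian ideal J(f) in C{u,v} is {v^3, u^2 + 2*u*v + v^2}; counting standard monomials gives mu = 6. Corank 2; j^3 = (u + v)^3 is a perfect cube, so E-series; the 4-jet and mu = 6 give E_6.

Type E6, Milnor number mu = 6.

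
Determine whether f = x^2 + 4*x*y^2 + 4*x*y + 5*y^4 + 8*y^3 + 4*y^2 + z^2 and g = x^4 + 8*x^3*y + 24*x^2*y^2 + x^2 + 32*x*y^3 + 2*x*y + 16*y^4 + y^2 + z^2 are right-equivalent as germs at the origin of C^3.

The Hessian of f at 0 has rank 2. Corank 1: A-series; mu = 3 gives A_3. The Hessian of g at 0 has rank 2. Corank 1: A-series; mu = 3 gives A_3. Both have type A_3, hence right-equivalent.

Yes.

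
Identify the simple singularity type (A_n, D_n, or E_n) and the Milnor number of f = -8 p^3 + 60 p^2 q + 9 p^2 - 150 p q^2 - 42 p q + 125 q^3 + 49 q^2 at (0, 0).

Type A_2, Milnor number mu = 2.

The Hessian of f at 0 is [[18, -42], [-42, 98]] with rank 1, so corank 1. A Groebner basis of the Jacobian ideal J(f) in C{p,q} is {q^2, p - 7*q/3}; counting standard monomials gives mu = 2. Corank 1: A-series; mu = 2 gives A_2.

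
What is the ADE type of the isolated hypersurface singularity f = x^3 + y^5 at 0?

The Hessian of f at 0 is [[0, 0], [0, 0]] with rank 0, so corank 2. A Groebner basis of the Jacobian ideal J(f) in C{x,y} is {y^4, x^2}; counting standard monomials gives mu = 8. Corank 2; j^3 = x^3 is a perfect cube, so E-series; the 5-jet and mu = 8 give E_8.

E_{8}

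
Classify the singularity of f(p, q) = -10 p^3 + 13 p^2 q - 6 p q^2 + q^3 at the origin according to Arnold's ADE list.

D_{4}

The Hessian of f at 0 has rank 0. Corank 2; j^3 = -(2*p - q)*(5*p^2 - 4*p*q + q^2) splits into three distinct lines over C (the quadratic factor has nonzero discriminant), so D_4.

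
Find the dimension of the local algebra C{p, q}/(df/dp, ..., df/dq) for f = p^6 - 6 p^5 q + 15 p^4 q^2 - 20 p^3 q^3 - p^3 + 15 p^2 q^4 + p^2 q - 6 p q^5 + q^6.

7

The Hessian of f at 0 is [[0, 0], [0, 0]] with rank 0, so corank 2. A Groebner basis of the Jacobian ideal J(f) in C{p,q} is {p*q/6 + q^5, p*q^2, p^2 - p*q}; counting standard monomials gives mu = 7. Corank 2; j^3 = -p^2*(p - q) has shape L^2 M (L != M), so D-series; mu = 7 gives D_7.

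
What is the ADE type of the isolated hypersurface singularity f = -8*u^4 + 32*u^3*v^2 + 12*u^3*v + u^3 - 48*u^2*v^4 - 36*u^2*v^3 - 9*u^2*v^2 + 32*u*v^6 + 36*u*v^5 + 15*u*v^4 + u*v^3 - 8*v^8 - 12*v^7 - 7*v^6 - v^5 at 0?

E7

The Hessian of f at 0 has rank 0. Corank 2; j^3 = u^3 is a perfect cube, so E-series; the 4-jet and mu = 7 give E_7.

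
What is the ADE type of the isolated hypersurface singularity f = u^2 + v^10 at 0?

A_9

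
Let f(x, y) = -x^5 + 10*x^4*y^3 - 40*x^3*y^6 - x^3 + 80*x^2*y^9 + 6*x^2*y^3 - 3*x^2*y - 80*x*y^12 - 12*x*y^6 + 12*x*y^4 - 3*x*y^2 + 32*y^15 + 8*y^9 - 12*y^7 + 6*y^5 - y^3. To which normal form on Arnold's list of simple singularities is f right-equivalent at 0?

The Hessian of f at 0 has rank 0. Corank 2; j^3 = -(x + y)^3 is a perfect cube, so E-series; the 5-jet and mu = 8 give E_8.

E_{8}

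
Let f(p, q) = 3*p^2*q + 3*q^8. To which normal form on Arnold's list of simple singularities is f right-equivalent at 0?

The Hessian of f at 0 has rank 0. Corank 2; j^3 = 3*p^2*q has shape L^2 M (L != M), so D-series; mu = 9 gives D_9.

D9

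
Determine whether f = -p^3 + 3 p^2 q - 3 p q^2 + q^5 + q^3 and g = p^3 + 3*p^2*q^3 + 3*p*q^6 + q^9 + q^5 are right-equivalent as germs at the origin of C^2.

Yes.

The Hessian of f at 0 has rank 0. Corank 2; j^3 = -(p - q)^3 is a perfect cube, so E-series; the 5-jet and mu = 8 give E_8. The Hessian of g at 0 has rank 0. Corank 2; j^3 = p^3 is a perfect cube, so E-series; the 5-jet and mu = 8 give E_8. Both have type E_8, hence right-equivalent.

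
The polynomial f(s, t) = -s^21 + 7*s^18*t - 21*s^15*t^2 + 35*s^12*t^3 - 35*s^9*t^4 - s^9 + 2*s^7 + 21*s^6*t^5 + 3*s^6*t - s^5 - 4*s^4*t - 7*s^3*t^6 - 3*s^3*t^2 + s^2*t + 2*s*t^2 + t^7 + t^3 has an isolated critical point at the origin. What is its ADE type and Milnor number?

Type D_{8}, Milnor number mu = 8.

The Hessian of f at 0 is [[0, 0], [0, 0]] with rank 0, so corank 2. A Groebner basis of the Jacobian ideal J(f) in C{s,t} is {s^2/3 + s*t^3 - s*t/3 - 2*t^2/3, -s^2/2 + t^4 + t^2/2, s^3 - 3*s*t^2 - 2*t^3, s^2*t + 2*s*t^2 + t^3}; counting standard monomials gives mu = 8. Corank 2; j^3 = t*(s + t)^2 has shape L^2 M (L != M), so D-series; mu = 8 gives D_8.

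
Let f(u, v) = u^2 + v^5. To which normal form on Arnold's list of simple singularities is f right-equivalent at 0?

The Hessian of f at 0 has rank 1. Corank 1: A-series; mu = 4 gives A_4.

A_4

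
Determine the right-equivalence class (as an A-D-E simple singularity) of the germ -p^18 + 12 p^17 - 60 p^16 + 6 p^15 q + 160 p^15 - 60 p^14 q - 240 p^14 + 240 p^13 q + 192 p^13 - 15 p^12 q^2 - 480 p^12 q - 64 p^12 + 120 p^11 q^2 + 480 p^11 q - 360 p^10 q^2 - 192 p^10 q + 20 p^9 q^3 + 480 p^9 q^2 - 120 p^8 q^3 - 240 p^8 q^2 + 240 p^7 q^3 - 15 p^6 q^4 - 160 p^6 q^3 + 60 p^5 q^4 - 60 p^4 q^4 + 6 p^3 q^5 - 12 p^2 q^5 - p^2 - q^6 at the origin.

A_5

The Hessian of f at 0 is [[-2, 0], [0, 0]] with rank 1, so corank 1. A Groebner basis of the Jacobian ideal J(f) in C{p,q} is {q^5, p}; counting standard monomials gives mu = 5. Corank 1: A-series; mu = 5 gives A_5.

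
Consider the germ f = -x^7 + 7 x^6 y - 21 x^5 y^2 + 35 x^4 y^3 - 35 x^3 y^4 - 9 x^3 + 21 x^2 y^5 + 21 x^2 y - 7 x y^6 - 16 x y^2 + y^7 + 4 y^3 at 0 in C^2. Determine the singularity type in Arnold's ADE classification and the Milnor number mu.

Type D_8, Milnor number mu = 8.

The Hessian of f at 0 has rank 0. Corank 2; j^3 = -(x - y)*(3*x - 2*y)^2 has shape L^2 M (L != M), so D-series; mu = 8 gives D_8.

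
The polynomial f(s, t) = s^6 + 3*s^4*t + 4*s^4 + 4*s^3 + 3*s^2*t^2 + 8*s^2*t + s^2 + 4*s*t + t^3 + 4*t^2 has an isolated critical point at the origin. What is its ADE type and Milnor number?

The Hessian of f at 0 is [[2, 4], [4, 8]] with rank 1, so corank 1. A Groebner basis of the Jacobian ideal J(f) in C{s,t} is {t^2, s + 2*t}; counting standard monomials gives mu = 2. Corank 1: A-series; mu = 2 gives A_2.

Type A_{2}, Milnor number mu = 2.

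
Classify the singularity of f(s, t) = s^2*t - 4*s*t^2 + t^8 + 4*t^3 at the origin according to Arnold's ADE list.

D9

The Hessian of f at 0 is [[0, 0], [0, 0]] with rank 0, so corank 2. A Groebner basis of the Jacobian ideal J(f) in C{s,t} is {s^2/8 + t^7 - t^2/2, s^3 - 8*t^3, s*t - 2*t^2}; counting standard monomials gives mu = 9. Corank 2; j^3 = t*(s - 2*t)^2 has shape L^2 M (L != M), so D-series; mu = 9 gives D_9.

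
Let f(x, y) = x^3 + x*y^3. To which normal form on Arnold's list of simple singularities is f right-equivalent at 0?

The Hessian of f at 0 has rank 0. Corank 2; j^3 = x^3 is a perfect cube, so E-series; the 4-jet and mu = 7 give E_7.

E_7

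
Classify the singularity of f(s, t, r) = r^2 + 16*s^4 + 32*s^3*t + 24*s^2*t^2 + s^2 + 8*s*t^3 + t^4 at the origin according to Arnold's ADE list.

A3

The Hessian of f at 0 is [[2, 0, 0], [0, 0, 0], [0, 0, 2]] with rank 2, so corank 1. A Groebner basis of the Jacobian ideal J(f) in C{s,t,r} is {t^3, s, r}; counting standard monomials gives mu = 3. Corank 1: A-series; mu = 3 gives A_3.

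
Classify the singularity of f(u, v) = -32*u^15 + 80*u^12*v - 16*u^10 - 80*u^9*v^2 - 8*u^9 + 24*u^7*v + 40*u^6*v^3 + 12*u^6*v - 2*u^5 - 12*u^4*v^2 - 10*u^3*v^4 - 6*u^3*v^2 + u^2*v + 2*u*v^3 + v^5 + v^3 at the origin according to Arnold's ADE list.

D_{4}

The Hessian of f at 0 has rank 0. Corank 2; j^3 = v*(u^2 + v^2) splits into three distinct lines over C (the quadratic factor has nonzero discriminant), so D_4.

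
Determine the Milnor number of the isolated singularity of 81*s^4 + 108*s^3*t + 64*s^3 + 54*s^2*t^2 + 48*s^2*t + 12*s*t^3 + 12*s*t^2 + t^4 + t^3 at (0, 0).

The Hessian of f at 0 has rank 0. Corank 2; j^3 = (4*s + t)^3 is a perfect cube, so E-series; the 4-jet and mu = 6 give E_6.

6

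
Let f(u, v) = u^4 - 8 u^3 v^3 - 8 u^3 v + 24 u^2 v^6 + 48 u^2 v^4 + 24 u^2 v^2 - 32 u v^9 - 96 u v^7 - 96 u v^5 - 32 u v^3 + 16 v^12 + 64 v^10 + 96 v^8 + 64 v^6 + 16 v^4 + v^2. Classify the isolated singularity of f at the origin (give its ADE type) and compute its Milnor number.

The Hessian of f at 0 has rank 1. Corank 1: A-series; mu = 3 gives A_3.

Type A3, Milnor number mu = 3.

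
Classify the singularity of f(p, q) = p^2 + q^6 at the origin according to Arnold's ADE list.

A_5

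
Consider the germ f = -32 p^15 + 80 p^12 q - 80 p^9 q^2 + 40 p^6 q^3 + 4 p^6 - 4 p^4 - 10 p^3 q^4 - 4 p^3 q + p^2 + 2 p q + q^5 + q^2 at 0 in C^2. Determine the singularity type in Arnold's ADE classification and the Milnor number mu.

Type A4, Milnor number mu = 4.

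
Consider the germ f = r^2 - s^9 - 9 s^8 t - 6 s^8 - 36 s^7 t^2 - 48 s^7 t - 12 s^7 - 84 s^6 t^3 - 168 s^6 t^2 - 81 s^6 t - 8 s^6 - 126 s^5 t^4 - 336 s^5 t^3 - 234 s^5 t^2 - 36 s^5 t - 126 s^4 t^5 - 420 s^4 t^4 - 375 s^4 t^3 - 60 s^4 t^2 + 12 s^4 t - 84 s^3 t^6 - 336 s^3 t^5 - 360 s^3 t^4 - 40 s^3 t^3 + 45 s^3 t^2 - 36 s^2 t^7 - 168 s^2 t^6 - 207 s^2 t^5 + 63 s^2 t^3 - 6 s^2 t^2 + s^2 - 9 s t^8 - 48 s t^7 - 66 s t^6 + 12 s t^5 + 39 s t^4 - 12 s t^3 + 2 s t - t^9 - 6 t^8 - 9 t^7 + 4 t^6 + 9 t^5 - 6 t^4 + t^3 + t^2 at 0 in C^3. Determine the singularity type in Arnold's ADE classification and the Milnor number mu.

Type A_{2}, Milnor number mu = 2.

The Hessian of f at 0 is [[2, 2, 0], [2, 2, 0], [0, 0, 2]] with rank 2, so corank 1. A Groebner basis of the Jacobian ideal J(f) in C{s,t,r} is {t^2, s + t, r}; counting standard monomials gives mu = 2. Corank 1: A-series; mu = 2 gives A_2.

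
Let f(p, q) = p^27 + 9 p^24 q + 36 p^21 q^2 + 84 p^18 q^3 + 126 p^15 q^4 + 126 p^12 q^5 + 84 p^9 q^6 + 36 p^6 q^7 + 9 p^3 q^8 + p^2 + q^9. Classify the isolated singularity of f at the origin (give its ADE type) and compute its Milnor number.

Type A8, Milnor number mu = 8.

The Hessian of f at 0 has rank 1. Corank 1: A-series; mu = 8 gives A_8.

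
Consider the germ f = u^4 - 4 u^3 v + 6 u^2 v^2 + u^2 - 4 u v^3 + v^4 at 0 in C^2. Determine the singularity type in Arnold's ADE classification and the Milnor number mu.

Type A3, Milnor number mu = 3.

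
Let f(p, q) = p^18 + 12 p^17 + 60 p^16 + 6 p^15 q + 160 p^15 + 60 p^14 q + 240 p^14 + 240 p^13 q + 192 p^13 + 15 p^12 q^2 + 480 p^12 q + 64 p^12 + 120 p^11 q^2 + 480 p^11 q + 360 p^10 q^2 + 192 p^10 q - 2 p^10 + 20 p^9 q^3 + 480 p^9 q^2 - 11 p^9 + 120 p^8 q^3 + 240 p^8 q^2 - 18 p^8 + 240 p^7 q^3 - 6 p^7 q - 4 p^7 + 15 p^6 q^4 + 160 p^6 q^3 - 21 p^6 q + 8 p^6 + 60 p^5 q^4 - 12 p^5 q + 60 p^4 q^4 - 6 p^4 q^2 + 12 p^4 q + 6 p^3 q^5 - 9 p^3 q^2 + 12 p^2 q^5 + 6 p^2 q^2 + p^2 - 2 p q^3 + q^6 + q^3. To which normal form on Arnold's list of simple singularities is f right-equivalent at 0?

A_{2}

The Hessian of f at 0 has rank 1. Corank 1: A-series; mu = 2 gives A_2.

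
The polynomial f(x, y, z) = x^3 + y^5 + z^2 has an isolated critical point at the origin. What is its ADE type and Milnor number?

Type E_8, Milnor number mu = 8.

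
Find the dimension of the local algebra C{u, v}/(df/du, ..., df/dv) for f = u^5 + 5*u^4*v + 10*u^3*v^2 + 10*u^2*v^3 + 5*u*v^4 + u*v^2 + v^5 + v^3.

The Hessian of f at 0 is [[0, 0], [0, 0]] with rank 0, so corank 2. A Groebner basis of the Jacobian ideal J(f) in C{u,v} is {u^4 + v^2/5, v^3, u*v + v^2}; counting standard monomials gives mu = 6. Corank 2; j^3 = v^2*(u + v) has shape L^2 M (L != M), so D-series; mu = 6 gives D_6.

6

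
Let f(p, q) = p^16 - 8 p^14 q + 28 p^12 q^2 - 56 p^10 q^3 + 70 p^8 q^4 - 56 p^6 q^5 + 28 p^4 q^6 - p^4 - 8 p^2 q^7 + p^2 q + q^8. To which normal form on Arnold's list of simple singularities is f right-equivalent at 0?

The Hessian of f at 0 has rank 0. Corank 2; j^3 = p^2*q has shape L^2 M (L != M), so D-series; mu = 9 gives D_9.

D_9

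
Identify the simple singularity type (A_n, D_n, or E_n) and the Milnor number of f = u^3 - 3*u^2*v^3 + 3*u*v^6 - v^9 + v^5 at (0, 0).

The Hessian of f at 0 has rank 0. Corank 2; j^3 = u^3 is a perfect cube, so E-series; the 5-jet and mu = 8 give E_8.

Type E_{8}, Milnor number mu = 8.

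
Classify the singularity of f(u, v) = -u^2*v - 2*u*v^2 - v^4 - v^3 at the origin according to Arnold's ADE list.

D_5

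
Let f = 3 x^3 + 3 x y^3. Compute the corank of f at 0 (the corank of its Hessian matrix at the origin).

2

Hessian at 0 has rank 0.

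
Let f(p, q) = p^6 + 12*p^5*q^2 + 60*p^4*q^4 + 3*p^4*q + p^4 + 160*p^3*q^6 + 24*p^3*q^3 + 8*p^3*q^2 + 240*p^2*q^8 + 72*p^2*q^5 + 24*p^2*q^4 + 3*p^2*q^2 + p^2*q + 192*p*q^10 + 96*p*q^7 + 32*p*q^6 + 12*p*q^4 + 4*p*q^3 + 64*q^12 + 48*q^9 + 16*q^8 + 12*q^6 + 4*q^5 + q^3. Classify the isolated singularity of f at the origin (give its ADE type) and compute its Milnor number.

Type D4, Milnor number mu = 4.

The Hessian of f at 0 is [[0, 0], [0, 0]] with rank 0, so corank 2. A Groebner basis of the Jacobian ideal J(f) in C{p,q} is {q^3, p^2 + 3*q^2, p*q}; counting standard monomials gives mu = 4. Corank 2; j^3 = q*(p^2 + q^2) splits into three distinct lines over C (the quadratic factor has nonzero discriminant), so D_4.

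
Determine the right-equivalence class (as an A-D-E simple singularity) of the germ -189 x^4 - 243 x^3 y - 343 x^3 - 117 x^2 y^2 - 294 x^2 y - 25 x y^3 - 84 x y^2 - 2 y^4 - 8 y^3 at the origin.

E_{7}

The Hessian of f at 0 has rank 0. Corank 2; j^3 = -(7*x + 2*y)^3 is a perfect cube, so E-series; the 4-jet and mu = 7 give E_7.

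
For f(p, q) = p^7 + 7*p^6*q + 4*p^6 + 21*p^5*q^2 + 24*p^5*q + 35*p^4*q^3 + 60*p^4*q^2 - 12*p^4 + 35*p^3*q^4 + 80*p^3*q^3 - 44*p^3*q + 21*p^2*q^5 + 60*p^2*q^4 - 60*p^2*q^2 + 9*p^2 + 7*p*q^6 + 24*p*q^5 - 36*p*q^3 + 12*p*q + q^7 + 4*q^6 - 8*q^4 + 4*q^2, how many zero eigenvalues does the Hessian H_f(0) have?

1

The Hessian at 0 is [[18, 12], [12, 8]] of rank 1; hence corank 1.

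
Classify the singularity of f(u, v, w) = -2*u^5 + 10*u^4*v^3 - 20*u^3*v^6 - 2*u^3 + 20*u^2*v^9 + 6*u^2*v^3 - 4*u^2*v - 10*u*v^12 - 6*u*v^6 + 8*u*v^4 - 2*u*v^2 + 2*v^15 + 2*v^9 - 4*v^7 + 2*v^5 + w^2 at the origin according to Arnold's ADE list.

The Hessian of f at 0 is [[0, 0, 0], [0, 0, 0], [0, 0, 2]] with rank 1, so corank 2. A Groebner basis of the Jacobian ideal J(f) in C{u,v,w} is {u*v/4 + v^4 + v^2/4, u*v^2 + v^3, u^2 + 3*u*v/4 - v^2/4, w}; counting standard monomials gives mu = 6. Corank 2; j^3 = -2*u*(u + v)^2 has shape L^2 M (L != M), so D-series; mu = 6 gives D_6.

D_6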